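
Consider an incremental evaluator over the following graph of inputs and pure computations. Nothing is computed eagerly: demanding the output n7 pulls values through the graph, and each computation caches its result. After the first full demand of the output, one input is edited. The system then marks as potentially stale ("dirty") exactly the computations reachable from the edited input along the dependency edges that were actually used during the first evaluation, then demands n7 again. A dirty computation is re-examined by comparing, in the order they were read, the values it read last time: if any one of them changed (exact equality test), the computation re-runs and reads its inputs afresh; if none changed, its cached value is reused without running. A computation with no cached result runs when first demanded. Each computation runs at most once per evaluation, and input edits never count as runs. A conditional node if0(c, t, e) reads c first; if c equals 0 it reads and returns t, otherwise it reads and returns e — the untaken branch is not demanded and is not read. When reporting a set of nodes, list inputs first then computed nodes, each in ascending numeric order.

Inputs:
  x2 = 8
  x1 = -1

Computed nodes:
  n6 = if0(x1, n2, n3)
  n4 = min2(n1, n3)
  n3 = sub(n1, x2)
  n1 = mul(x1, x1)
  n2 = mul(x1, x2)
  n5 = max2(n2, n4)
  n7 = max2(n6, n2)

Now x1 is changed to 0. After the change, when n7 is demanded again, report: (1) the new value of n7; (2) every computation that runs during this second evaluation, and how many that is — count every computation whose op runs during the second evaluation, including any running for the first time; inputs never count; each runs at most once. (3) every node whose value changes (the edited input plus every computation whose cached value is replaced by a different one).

n7 now evaluates to 0.
Run set: n2, n6, n7 (3 run).
Changed values: x1, n2, n6, n7.
The important point: the flipped condition redirects demand; n1, n3 are left stale, never re-checked.

Initial pass — values computed on the first demand:
  n1 = mul(-1, -1) = 1
  n2 = mul(-1, 8) = -8
  n3 = sub(1, 8) = -7
  n6 = if0(x1=-1 -> else branch n3) = -7
  n7 = max2(-7, -8) = -7

Second demand — change propagation:
  n1: dirty yet unreached — the second evaluation never asks for it.
  n2: re-runs because x1 -1->0; new result 0.
  n3: dirty yet unreached — the second evaluation never asks for it.
  n6: re-runs because x1 -1->0; new result 0.
  n7: re-runs because n6 -7->0; n2 -8->0; new result 0.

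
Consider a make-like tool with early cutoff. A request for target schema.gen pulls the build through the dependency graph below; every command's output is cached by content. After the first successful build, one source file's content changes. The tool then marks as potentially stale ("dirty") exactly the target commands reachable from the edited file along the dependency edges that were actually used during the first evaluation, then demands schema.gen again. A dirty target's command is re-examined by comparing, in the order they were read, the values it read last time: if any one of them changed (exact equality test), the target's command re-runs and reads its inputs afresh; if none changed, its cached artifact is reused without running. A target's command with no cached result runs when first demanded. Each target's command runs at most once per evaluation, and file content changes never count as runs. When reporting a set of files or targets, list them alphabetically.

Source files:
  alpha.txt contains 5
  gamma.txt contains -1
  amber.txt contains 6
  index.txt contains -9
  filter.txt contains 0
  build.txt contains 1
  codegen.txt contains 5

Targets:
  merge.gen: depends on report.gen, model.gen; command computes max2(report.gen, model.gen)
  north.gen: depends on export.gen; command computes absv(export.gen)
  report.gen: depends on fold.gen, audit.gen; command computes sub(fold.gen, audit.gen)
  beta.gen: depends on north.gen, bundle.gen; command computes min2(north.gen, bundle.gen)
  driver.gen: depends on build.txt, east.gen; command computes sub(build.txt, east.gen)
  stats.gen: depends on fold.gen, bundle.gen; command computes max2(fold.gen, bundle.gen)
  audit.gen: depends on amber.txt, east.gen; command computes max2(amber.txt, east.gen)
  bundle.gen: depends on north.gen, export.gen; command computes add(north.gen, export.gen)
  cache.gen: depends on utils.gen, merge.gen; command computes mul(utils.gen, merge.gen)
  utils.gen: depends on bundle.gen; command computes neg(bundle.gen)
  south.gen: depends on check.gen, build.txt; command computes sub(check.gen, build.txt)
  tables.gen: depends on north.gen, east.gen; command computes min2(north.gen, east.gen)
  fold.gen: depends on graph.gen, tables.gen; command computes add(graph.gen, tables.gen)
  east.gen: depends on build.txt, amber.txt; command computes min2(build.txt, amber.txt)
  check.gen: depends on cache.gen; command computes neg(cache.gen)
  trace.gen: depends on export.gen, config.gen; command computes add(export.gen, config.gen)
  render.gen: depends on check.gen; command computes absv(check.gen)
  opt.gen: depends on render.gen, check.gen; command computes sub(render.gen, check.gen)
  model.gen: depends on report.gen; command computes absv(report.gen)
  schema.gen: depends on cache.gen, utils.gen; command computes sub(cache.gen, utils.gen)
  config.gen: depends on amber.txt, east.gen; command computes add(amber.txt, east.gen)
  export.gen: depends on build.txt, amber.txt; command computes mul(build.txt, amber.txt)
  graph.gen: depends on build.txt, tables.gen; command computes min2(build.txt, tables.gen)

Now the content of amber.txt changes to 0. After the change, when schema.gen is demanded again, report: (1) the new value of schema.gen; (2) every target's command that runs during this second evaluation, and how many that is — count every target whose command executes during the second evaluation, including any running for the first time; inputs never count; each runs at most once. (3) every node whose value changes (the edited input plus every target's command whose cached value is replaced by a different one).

Demanding schema.gen again yields 0.
14 target commands run: audit.gen, bundle.gen, cache.gen, east.gen, export.gen, fold.gen, graph.gen, merge.gen, model.gen, north.gen, report.gen, schema.gen, tables.gen, utils.gen.
The nodes whose values change: amber.txt, audit.gen, bundle.gen, cache.gen, east.gen, export.gen, fold.gen, graph.gen, merge.gen, model.gen, north.gen, report.gen, schema.gen, tables.gen, utils.gen.

First demand of the output computes:
  east.gen = min2(1, 6) = 1
  audit.gen = max2(6, 1) = 6
  export.gen = mul(1, 6) = 6
  north.gen = absv(6) = 6
  bundle.gen = add(6, 6) = 12
  tables.gen = min2(6, 1) = 1
  graph.gen = min2(1, 1) = 1
  fold.gen = add(1, 1) = 2
  report.gen = sub(2, 6) = -4
  model.gen = absv(-4) = 4
  merge.gen = max2(-4, 4) = 4
  utils.gen = neg(12) = -12
  cache.gen = mul(-12, 4) = -48
  schema.gen = sub(-48, -12) = -36

After the edit, cleaning proceeds:
  east.gen: a read changed (amber.txt 6->0) — executes, giving 0.
  audit.gen: a read changed (amber.txt 6->0; east.gen 1->0) — executes, giving 0.
  export.gen: a read changed (amber.txt 6->0) — executes, giving 0.
  north.gen: a read changed (export.gen 6->0) — executes, giving 0.
  bundle.gen: a read changed (north.gen 6->0; export.gen 6->0) — executes, giving 0.
  tables.gen: a read changed (north.gen 6->0; east.gen 1->0) — executes, giving 0.
  graph.gen: a read changed (tables.gen 1->0) — executes, giving 0.
  fold.gen: a read changed (graph.gen 1->0; tables.gen 1->0) — executes, giving 0.
  report.gen: a read changed (fold.gen 2->0; audit.gen 6->0) — executes, giving 0.
  model.gen: a read changed (report.gen -4->0) — executes, giving 0.
  merge.gen: a read changed (report.gen -4->0; model.gen 4->0) — executes, giving 0.
  utils.gen: a read changed (bundle.gen 12->0) — executes, giving 0.
  cache.gen: a read changed (utils.gen -12->0; merge.gen 4->0) — executes, giving 0.
  schema.gen: a read changed (cache.gen -48->0; utils.gen -12->0) — executes, giving 0.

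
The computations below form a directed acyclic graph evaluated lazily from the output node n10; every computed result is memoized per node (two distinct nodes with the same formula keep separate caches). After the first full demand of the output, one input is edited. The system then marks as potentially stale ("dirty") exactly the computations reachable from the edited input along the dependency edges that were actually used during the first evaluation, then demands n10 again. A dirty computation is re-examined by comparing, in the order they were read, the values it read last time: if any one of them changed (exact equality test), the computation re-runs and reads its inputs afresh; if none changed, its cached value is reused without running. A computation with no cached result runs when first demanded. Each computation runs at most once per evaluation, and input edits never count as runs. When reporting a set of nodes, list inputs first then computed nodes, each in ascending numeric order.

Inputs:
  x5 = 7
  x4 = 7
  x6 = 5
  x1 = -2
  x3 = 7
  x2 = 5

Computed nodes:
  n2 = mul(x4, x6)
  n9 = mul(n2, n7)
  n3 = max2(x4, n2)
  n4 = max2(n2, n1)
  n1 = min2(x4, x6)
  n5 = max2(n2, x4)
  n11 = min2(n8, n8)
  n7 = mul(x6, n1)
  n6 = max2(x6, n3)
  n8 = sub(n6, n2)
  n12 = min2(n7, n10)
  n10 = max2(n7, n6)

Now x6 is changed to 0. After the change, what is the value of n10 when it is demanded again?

First demand of the output computes:
  n1 = min2(7, 5) = 5
  n2 = mul(7, 5) = 35
  n3 = max2(7, 35) = 35
  n6 = max2(5, 35) = 35
  n7 = mul(5, 5) = 25
  n10 = max2(25, 35) = 35

After the edit, cleaning proceeds:
  n1: a read changed (x6 5->0) — executes, giving 0.
  n2: a read changed (x6 5->0) — executes, giving 0.
  n3: a read changed (n2 35->0) — executes, giving 7.
  n6: a read changed (x6 5->0; n3 35->7) — executes, giving 7.
  n7: a read changed (x6 5->0; n1 5->0) — executes, giving 0.
  n10: a read changed (n7 25->0; n6 35->7) — executes, giving 7.

Demanding n10 again yields 7.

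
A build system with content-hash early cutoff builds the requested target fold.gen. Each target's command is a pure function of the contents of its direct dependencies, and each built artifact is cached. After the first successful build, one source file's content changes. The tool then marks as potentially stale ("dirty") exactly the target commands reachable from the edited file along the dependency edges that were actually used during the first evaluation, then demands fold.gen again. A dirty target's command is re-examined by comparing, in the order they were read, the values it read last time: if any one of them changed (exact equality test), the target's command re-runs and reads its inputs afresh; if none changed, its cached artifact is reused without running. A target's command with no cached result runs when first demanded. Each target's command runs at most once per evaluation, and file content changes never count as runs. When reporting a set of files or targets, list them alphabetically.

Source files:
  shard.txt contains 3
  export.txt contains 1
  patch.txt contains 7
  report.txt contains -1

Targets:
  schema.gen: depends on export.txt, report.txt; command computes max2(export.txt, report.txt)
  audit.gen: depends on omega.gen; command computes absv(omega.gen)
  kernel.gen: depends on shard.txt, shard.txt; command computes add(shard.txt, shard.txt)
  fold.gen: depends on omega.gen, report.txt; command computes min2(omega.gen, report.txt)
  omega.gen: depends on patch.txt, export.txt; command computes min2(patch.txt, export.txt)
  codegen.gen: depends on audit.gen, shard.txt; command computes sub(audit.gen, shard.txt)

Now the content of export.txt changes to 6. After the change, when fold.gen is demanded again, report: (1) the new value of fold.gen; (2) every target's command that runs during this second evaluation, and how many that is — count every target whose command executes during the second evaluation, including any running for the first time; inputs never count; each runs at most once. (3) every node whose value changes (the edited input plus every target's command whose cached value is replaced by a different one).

First evaluation (everything demanded from the output):
  omega.gen = min2(7, 1) = 1
  fold.gen = min2(1, -1) = -1

Propagation after the edit:
  omega.gen: runs — export.txt 1->6; result 6.
  fold.gen: runs — omega.gen 1->6; result -1 (same value as before).

New value of fold.gen: -1.
Target commands that run: fold.gen, omega.gen — 2 in total.
Values that change: export.txt, omega.gen.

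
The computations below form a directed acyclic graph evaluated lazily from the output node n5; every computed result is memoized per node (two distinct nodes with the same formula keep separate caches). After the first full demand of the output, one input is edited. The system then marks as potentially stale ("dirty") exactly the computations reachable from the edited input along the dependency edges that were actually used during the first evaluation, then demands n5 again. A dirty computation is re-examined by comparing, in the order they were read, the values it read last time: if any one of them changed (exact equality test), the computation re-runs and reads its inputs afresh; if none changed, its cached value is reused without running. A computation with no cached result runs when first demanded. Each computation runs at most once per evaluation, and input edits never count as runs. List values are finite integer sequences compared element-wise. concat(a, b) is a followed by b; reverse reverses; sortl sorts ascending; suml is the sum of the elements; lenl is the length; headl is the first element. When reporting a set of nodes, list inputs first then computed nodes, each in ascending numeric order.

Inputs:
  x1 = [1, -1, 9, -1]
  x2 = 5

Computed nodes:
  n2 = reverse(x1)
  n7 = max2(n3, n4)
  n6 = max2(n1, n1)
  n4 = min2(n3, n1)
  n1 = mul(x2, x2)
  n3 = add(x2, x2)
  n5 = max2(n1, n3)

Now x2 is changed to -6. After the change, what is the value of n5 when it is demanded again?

Demanding n5 again yields 36.

First demand of the output computes:
  n1 = mul(5, 5) = 25
  n3 = add(5, 5) = 10
  n5 = max2(25, 10) = 25

After the edit, cleaning proceeds:
  n1: a read changed (x2 5->-6; x2 5->-6) — executes, giving 36.
  n3: a read changed (x2 5->-6; x2 5->-6) — executes, giving -12.
  n5: a read changed (n1 25->36; n3 10->-12) — executes, giving 36.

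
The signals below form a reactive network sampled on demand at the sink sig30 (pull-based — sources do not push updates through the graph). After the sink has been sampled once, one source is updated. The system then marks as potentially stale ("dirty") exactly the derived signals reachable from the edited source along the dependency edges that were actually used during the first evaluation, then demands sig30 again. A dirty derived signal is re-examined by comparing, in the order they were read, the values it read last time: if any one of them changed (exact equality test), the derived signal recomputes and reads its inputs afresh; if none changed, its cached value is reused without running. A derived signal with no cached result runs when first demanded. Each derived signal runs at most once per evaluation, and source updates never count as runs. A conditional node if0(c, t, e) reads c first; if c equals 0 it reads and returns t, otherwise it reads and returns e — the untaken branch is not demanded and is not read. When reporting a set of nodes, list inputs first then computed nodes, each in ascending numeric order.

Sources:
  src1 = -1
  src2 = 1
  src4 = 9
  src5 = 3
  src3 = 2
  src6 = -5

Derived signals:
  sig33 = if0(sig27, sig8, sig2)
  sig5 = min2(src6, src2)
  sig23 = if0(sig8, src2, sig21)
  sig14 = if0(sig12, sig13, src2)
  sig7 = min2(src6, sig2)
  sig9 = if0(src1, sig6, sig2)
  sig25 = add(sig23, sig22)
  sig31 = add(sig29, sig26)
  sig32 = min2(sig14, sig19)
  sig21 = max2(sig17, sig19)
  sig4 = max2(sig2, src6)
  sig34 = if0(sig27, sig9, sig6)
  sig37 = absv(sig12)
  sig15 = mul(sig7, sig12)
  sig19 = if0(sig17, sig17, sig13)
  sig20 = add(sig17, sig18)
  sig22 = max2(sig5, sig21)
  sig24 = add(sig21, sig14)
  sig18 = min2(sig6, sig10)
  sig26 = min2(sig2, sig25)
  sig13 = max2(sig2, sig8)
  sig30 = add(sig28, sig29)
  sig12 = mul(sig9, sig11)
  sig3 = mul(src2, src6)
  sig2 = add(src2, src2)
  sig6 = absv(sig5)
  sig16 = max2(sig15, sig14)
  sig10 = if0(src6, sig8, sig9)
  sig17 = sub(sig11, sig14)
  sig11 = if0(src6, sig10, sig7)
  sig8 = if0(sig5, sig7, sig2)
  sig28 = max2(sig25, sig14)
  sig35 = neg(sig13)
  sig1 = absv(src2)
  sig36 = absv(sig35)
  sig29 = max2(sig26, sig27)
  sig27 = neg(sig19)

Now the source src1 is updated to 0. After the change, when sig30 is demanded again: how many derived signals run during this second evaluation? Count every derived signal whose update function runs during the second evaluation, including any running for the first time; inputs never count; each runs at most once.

Initial pass — values computed on the first demand:
  sig2 = add(1, 1) = 2
  sig5 = min2(-5, 1) = -5
  sig7 = min2(-5, 2) = -5
  sig8 = if0(sig5=-5 -> else branch sig2) = 2
  sig9 = if0(src1=-1 -> else branch sig2) = 2
  sig11 = if0(src6=-5 -> else branch sig7) = -5
  sig12 = mul(2, -5) = -10
  sig13 = max2(2, 2) = 2
  sig14 = if0(sig12=-10 -> else branch src2) = 1
  sig17 = sub(-5, 1) = -6
  sig19 = if0(sig17=-6 -> else branch sig13) = 2
  sig21 = max2(-6, 2) = 2
  sig22 = max2(-5, 2) = 2
  sig23 = if0(sig8=2 -> else branch sig21) = 2
  sig25 = add(2, 2) = 4
  sig26 = min2(2, 4) = 2
  sig27 = neg(2) = -2
  sig28 = max2(4, 1) = 4
  sig29 = max2(2, -2) = 2
  sig30 = add(4, 2) = 6

Second demand — change propagation:
  sig6: newly demanded (no cache) — executes and yields 5.
  sig9: re-runs because src1 -1->0; new result 5.
  sig12: re-runs because sig9 2->5; new result -25.
  sig14: re-runs because sig12 -10->-25; new result 1 (unchanged).
  sig17: re-examined; everything it read last time is the same (sig11 unchanged, sig14 unchanged) — cache -6 kept, no run.
  sig19: re-examined; everything it read last time is the same (sig17 unchanged, sig13 unchanged) — cache 2 kept, no run.
  sig21: re-examined; everything it read last time is the same (sig17 unchanged, sig19 unchanged) — cache 2 kept, no run.
  sig22: re-examined; everything it read last time is the same (sig5 unchanged, sig21 unchanged) — cache 2 kept, no run.
  sig23: re-examined; everything it read last time is the same (sig8 unchanged, sig21 unchanged) — cache 2 kept, no run.
  sig25: re-examined; everything it read last time is the same (sig23 unchanged, sig22 unchanged) — cache 4 kept, no run.
  sig26: re-examined; everything it read last time is the same (sig2 unchanged, sig25 unchanged) — cache 2 kept, no run.
  sig27: re-examined; everything it read last time is the same (sig19 unchanged) — cache -2 kept, no run.
  sig28: re-examined; everything it read last time is the same (sig25 unchanged, sig14 unchanged) — cache 4 kept, no run.
  sig29: re-examined; everything it read last time is the same (sig26 unchanged, sig27 unchanged) — cache 2 kept, no run.
  sig30: re-examined; everything it read last time is the same (sig28 unchanged, sig29 unchanged) — cache 6 kept, no run.

The important point: the flipped condition pulls in fresh nodes; sig6 runs for the first time.

Run set: sig6, sig9, sig12, sig14 (4 run).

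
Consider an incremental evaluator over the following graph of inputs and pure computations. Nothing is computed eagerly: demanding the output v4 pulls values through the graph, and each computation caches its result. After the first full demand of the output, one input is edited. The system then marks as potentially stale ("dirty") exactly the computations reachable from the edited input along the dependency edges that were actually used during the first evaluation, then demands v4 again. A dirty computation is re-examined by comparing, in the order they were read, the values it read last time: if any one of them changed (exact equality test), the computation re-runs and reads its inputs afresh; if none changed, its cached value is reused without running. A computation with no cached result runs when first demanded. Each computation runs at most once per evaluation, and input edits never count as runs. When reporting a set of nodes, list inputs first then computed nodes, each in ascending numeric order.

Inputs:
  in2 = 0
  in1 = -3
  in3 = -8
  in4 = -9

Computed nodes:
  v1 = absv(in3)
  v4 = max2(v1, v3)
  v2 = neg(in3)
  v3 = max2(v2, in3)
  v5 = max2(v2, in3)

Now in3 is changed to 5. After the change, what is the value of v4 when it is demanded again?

Initial pass — values computed on the first demand:
  v1 = absv(-8) = 8
  v2 = neg(-8) = 8
  v3 = max2(8, -8) = 8
  v4 = max2(8, 8) = 8

Second demand — change propagation:
  v1: re-runs because in3 -8->5; new result 5.
  v2: re-runs because in3 -8->5; new result -5.
  v3: re-runs because v2 8->-5; in3 -8->5; new result 5.
  v4: re-runs because v1 8->5; v3 8->5; new result 5.

v4 now evaluates to 5.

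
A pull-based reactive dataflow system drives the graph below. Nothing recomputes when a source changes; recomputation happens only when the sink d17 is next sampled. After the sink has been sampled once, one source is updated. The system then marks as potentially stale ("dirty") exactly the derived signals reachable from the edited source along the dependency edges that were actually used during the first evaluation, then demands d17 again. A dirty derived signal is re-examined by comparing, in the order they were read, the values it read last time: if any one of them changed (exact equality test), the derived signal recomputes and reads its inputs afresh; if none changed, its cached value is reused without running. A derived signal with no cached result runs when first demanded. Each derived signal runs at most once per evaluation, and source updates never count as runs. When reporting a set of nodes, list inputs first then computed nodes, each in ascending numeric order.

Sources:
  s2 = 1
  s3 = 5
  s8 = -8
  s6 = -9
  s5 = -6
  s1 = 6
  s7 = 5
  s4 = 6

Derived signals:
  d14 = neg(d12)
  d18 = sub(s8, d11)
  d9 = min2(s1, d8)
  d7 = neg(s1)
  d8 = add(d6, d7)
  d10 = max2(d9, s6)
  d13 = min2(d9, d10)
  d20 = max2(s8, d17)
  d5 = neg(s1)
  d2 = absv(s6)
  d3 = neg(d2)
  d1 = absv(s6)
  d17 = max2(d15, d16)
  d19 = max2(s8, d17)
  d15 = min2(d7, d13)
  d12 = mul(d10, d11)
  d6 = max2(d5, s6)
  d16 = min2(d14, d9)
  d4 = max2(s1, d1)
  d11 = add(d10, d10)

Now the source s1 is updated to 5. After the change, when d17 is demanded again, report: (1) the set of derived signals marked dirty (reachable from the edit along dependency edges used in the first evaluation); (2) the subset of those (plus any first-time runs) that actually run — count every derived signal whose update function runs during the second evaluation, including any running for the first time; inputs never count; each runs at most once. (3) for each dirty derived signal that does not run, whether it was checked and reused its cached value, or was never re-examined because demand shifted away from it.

First evaluation (everything demanded from the output):
  d5 = neg(6) = -6
  d6 = max2(-6, -9) = -6
  d7 = neg(6) = -6
  d8 = add(-6, -6) = -12
  d9 = min2(6, -12) = -12
  d10 = max2(-12, -9) = -9
  d11 = add(-9, -9) = -18
  d12 = mul(-9, -18) = 162
  d13 = min2(-12, -9) = -12
  d14 = neg(162) = -162
  d15 = min2(-6, -12) = -12
  d16 = min2(-162, -12) = -162
  d17 = max2(-12, -162) = -12

Propagation after the edit:
  d5: runs — s1 6->5; result -5.
  d6: runs — d5 -6->-5; result -5.
  d7: runs — s1 6->5; result -5.
  d8: runs — d6 -6->-5; d7 -6->-5; result -10.
  d9: runs — s1 6->5; d8 -12->-10; result -10.
  d10: runs — d9 -12->-10; result -9 (same value as before).
  d11: checked — values it read are unchanged (d10 unchanged, d10 unchanged); reused cached -18 without running.
  d12: checked — values it read are unchanged (d10 unchanged, d11 unchanged); reused cached 162 without running.
  d13: runs — d9 -12->-10; result -10.
  d14: checked — values it read are unchanged (d12 unchanged); reused cached -162 without running.
  d15: runs — d7 -6->-5; d13 -12->-10; result -10.
  d16: runs — d9 -12->-10; result -162 (same value as before).
  d17: runs — d15 -12->-10; result -10.

Key observation: the cutoff stops propagation at d11 — its inputs' values are unchanged, so it reuses its cache.

Marked dirty: d5, d6, d7, d8, d9, d10, d11, d12, d13, d14, d15, d16, d17.
Derived signals that run: d5, d6, d7, d8, d9, d10, d13, d15, d16, d17 — 10 in total.
Checked but reused from cache: d11, d12, d14.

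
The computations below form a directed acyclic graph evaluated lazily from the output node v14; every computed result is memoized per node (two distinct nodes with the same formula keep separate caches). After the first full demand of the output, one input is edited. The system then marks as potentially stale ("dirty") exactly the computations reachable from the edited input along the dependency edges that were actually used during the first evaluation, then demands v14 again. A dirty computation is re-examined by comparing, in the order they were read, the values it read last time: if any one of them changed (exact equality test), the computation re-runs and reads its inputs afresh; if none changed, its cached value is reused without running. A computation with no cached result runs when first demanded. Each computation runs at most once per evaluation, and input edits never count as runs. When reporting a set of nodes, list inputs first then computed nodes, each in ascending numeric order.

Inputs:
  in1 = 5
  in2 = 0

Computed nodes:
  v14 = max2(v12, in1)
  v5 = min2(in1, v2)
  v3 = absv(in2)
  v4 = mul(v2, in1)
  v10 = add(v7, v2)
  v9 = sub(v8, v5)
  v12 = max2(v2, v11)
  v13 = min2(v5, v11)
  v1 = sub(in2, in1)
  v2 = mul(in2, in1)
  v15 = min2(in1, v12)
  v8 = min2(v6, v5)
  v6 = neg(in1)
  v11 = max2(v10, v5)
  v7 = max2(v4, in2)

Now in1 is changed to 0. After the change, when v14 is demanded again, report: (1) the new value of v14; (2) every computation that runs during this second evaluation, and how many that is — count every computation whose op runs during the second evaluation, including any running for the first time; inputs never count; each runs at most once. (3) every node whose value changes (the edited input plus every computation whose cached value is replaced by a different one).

First demand of the output computes:
  v2 = mul(0, 5) = 0
  v4 = mul(0, 5) = 0
  v5 = min2(5, 0) = 0
  v7 = max2(0, 0) = 0
  v10 = add(0, 0) = 0
  v11 = max2(0, 0) = 0
  v12 = max2(0, 0) = 0
  v14 = max2(0, 5) = 5

After the edit, cleaning proceeds:
  v2: a read changed (in1 5->0) — executes, giving 0 — identical to its old value.
  v4: a read changed (in1 5->0) — executes, giving 0 — identical to its old value.
  v5: a read changed (in1 5->0) — executes, giving 0 — identical to its old value.
  v7: dirty, but its reads are unchanged (v4 unchanged, in2 unchanged); cached 0 stands.
  v10: dirty, but its reads are unchanged (v7 unchanged, v2 unchanged); cached 0 stands.
  v11: dirty, but its reads are unchanged (v10 unchanged, v5 unchanged); cached 0 stands.
  v12: dirty, but its reads are unchanged (v2 unchanged, v11 unchanged); cached 0 stands.
  v14: a read changed (in1 5->0) — executes, giving 0.

Note where the cutoff bites: v7 is checked, finds nothing changed, and keeps its cache.

Demanding v14 again yields 0.
4 computations run: v2, v4, v5, v14.
The nodes whose values change: in1, v14.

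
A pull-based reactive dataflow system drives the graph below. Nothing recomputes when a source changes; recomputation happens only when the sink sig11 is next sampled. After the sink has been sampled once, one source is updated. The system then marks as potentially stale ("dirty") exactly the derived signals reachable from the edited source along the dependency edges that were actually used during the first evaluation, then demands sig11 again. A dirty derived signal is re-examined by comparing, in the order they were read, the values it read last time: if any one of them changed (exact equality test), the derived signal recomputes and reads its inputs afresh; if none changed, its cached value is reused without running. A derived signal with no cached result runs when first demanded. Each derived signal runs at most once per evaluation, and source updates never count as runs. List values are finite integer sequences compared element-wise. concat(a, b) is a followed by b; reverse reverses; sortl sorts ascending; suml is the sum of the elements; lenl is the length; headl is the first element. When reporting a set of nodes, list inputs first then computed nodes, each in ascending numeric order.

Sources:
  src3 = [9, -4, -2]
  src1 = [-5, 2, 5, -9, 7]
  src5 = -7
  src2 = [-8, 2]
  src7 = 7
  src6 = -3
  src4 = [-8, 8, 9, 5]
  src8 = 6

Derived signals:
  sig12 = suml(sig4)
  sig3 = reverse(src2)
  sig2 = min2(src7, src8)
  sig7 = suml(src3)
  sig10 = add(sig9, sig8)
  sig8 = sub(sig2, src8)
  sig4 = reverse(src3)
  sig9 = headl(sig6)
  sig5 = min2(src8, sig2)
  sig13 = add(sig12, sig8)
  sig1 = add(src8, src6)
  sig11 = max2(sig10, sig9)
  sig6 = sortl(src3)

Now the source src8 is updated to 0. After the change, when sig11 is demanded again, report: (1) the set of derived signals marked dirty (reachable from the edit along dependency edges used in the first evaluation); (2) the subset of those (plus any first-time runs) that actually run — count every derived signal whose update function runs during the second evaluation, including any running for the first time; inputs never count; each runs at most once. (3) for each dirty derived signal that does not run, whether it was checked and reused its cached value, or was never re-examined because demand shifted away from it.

Marked dirty: sig2, sig8, sig10, sig11.
Derived signals that run: sig2, sig8 — 2 in total.
Checked but reused from cache: sig10, sig11.
Key observation: the change is absorbed at sig8 — it re-runs but produces the same value, and the output's value is unchanged.

First evaluation (everything demanded from the output):
  sig2 = min2(7, 6) = 6
  sig6 = sortl([9, -4, -2]) = [-4, -2, 9]
  sig8 = sub(6, 6) = 0
  sig9 = headl([-4, -2, 9]) = -4
  sig10 = add(-4, 0) = -4
  sig11 = max2(-4, -4) = -4

Propagation after the edit:
  sig2: runs — src8 6->0; result 0.
  sig8: runs — sig2 6->0; src8 6->0; result 0 (same value as before).
  sig10: checked — values it read are unchanged (sig9 unchanged, sig8 unchanged); reused cached -4 without running.
  sig11: checked — values it read are unchanged (sig10 unchanged, sig9 unchanged); reused cached -4 without running.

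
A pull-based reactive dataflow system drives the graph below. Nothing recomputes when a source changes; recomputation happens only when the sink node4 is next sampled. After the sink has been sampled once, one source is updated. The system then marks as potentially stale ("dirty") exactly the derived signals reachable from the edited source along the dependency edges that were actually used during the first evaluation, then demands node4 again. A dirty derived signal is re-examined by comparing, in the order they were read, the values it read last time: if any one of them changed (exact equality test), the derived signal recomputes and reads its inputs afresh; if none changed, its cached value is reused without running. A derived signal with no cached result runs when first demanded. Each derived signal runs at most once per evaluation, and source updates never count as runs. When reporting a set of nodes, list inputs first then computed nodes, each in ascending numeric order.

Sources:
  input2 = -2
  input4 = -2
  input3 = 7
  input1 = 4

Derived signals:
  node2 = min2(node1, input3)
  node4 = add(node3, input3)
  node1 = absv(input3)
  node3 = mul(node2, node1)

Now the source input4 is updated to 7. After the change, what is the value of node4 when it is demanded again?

First evaluation (everything demanded from the output):
  node1 = absv(7) = 7
  node2 = min2(7, 7) = 7
  node3 = mul(7, 7) = 49
  node4 = add(49, 7) = 56

Propagation after the edit:
  input4 feeds no computation that the output demands — nothing is marked dirty and nothing runs.

Key observation: input4 is never demanded by the output, so the edit triggers no recomputation at all.

New value of node4: 56.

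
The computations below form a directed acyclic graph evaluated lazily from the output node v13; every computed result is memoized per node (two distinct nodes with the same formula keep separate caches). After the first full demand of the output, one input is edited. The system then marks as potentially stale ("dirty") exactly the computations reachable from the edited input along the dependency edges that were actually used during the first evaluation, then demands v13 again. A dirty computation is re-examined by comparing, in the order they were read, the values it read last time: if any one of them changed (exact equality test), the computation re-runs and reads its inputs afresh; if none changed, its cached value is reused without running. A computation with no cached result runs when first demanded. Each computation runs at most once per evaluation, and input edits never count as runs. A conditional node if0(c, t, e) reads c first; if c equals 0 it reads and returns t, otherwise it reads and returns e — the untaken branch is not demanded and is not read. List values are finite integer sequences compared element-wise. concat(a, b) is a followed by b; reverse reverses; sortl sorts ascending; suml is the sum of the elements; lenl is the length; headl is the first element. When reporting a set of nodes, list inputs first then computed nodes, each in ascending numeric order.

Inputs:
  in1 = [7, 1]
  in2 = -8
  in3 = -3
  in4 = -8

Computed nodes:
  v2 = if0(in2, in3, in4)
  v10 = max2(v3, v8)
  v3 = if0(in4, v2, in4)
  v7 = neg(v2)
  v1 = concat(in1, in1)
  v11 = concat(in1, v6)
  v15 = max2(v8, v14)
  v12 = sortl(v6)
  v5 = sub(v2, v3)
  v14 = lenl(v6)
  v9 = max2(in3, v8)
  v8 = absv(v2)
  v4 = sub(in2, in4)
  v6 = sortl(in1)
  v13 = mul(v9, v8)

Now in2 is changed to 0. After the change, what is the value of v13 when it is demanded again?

First demand of the output computes:
  v2 = if0(in2=-8 -> else branch in4) = -8
  v8 = absv(-8) = 8
  v9 = max2(-3, 8) = 8
  v13 = mul(8, 8) = 64

After the edit, cleaning proceeds:
  v2: a read changed (in2 -8->0) — executes, giving -3.
  v8: a read changed (v2 -8->-3) — executes, giving 3.
  v9: a read changed (v8 8->3) — executes, giving 3.
  v13: a read changed (v9 8->3; v8 8->3) — executes, giving 9.

Demanding v13 again yields 9.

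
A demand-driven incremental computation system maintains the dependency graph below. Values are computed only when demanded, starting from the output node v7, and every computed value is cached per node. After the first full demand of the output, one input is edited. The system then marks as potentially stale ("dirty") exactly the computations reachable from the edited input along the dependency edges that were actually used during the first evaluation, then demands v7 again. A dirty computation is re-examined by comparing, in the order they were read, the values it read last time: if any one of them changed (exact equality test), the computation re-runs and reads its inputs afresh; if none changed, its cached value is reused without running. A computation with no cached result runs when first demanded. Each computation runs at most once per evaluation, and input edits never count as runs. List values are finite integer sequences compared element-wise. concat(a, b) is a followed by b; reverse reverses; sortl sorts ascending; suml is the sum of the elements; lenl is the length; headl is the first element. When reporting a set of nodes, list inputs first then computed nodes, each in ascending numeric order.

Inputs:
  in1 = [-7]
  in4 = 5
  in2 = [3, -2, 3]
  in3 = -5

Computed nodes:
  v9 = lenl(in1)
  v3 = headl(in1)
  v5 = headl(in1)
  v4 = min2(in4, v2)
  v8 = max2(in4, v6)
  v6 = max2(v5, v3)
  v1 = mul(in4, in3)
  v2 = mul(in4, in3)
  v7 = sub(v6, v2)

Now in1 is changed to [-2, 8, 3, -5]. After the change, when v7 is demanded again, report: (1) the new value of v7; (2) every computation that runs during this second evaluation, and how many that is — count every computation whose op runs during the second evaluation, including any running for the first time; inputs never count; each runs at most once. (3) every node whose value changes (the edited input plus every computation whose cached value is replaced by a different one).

First evaluation (everything demanded from the output):
  v2 = mul(5, -5) = -25
  v3 = headl([-7]) = -7
  v5 = headl([-7]) = -7
  v6 = max2(-7, -7) = -7
  v7 = sub(-7, -25) = 18

Propagation after the edit:
  v3: runs — in1 [-7]->[-2, 8, 3, -5]; result -2.
  v5: runs — in1 [-7]->[-2, 8, 3, -5]; result -2.
  v6: runs — v5 -7->-2; v3 -7->-2; result -2.
  v7: runs — v6 -7->-2; result 23.

New value of v7: 23.
Computations that run: v3, v5, v6, v7 — 4 in total.
Values that change: in1, v3, v5, v6, v7.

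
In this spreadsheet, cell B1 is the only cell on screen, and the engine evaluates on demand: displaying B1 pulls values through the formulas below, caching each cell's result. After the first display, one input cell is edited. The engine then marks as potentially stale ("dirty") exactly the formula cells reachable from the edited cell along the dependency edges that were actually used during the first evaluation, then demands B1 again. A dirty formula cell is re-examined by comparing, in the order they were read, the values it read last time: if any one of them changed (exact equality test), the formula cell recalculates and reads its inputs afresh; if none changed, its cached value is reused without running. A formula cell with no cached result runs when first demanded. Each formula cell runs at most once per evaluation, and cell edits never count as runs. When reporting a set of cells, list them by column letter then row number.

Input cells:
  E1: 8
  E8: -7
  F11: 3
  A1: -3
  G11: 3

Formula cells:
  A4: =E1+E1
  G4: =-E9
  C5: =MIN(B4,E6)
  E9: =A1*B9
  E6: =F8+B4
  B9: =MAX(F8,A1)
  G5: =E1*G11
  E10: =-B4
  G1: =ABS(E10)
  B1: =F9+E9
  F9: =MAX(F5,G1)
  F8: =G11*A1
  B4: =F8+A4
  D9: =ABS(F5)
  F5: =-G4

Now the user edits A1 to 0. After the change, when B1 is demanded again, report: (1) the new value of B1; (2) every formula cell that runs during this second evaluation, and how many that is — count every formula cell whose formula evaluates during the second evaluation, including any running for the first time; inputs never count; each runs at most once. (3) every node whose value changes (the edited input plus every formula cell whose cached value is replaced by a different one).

B1 now evaluates to 16.
Run set: B1, B4, B9, E9, E10, F5, F8, F9, G1, G4 (10 run).
Changed values: A1, B1, B4, B9, E9, E10, F5, F8, F9, G1, G4.

Initial pass — values computed on the first demand:
  A4 = 8 + 8 = 16
  F8 = 3 * -3 = -9
  B4 = -9 + 16 = 7
  B9 = MAX(-9, -3) = -3
  E9 = -3 * -3 = 9
  E10 = -(7) = -7
  G1 = ABS(-7) = 7
  G4 = -(9) = -9
  F5 = -(-9) = 9
  F9 = MAX(9, 7) = 9
  B1 = 9 + 9 = 18

Second demand — change propagation:
  F8: re-runs because A1 -3->0; new result 0.
  B4: re-runs because F8 -9->0; new result 16.
  B9: re-runs because F8 -9->0; A1 -3->0; new result 0.
  E9: re-runs because A1 -3->0; B9 -3->0; new result 0.
  E10: re-runs because B4 7->16; new result -16.
  G1: re-runs because E10 -7->-16; new result 16.
  G4: re-runs because E9 9->0; new result 0.
  F5: re-runs because G4 -9->0; new result 0.
  F9: re-runs because F5 9->0; G1 7->16; new result 16.
  B1: re-runs because F9 9->16; E9 9->0; new result 16.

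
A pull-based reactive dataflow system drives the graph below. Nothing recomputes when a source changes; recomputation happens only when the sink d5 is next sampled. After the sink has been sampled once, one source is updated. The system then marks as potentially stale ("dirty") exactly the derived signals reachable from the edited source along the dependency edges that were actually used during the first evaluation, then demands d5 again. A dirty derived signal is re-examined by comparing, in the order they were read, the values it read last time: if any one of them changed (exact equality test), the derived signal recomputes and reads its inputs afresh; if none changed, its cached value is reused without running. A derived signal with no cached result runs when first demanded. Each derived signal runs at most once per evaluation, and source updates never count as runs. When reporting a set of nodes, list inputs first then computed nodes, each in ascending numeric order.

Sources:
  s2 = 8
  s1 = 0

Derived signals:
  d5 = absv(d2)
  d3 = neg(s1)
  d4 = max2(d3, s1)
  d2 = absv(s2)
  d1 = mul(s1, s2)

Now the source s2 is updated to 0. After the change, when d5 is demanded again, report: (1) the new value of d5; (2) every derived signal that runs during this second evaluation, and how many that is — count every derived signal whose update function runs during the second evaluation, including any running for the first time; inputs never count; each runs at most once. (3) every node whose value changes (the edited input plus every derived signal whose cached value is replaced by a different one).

New value of d5: 0.
Derived signals that run: d2, d5 — 2 in total.
Values that change: s2, d2, d5.

First evaluation (everything demanded from the output):
  d2 = absv(8) = 8
  d5 = absv(8) = 8

Propagation after the edit:
  d2: runs — s2 8->0; result 0.
  d5: runs — d2 8->0; result 0.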